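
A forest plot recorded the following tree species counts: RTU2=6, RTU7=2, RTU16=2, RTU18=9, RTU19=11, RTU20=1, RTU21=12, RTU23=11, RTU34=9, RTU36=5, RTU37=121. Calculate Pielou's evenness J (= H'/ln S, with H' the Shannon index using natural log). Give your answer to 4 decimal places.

Total N = 6+2+2+9+11+1+12+11+9+5+121 = 189, so the proportions are 0.031746, 0.010582, 0.010582, 0.047619, 0.058201, 0.005291, 0.063492, 0.058201, 0.047619, 0.026455, 0.640212 (working shown to 6 dp, full precision carried).
H' = −Σ pᵢ ln pᵢ = −((-0.109523) + (-0.048133) + (-0.048133) + (-0.144977) + (-0.165515) + (-0.027734) + (-0.175037) + (-0.165515) + (-0.144977) + (-0.096093) + (-0.285507)) = 1.411146.
With S = 11 species, ln S = 2.397895, so J = 1.411146/2.397895 = 0.588494, i.e. 0.5885 to 4 decimal places.

0.5885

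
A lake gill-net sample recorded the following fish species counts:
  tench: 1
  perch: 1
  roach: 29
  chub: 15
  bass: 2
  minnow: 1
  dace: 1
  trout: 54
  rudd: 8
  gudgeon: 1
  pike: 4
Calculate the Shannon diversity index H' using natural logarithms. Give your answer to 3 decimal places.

1.538

Total N = 1+1+29+15+2+1+1+54+8+1+4 = 117, so the proportions are 0.00855, 0.00855, 0.24786, 0.12821, 0.01709, 0.00855, 0.00855, 0.46154, 0.06838, 0.00855, 0.03419 (working shown to 5 dp, full precision carried).
Each pᵢ ln pᵢ term: 0.00855×(-4.76217)=-0.04070, 0.00855×(-4.76217)=-0.04070, 0.24786×(-1.39488)=-0.34574, 0.12821×(-2.05412)=-0.26335, 0.01709×(-4.06903)=-0.06956, 0.00855×(-4.76217)=-0.04070, 0.00855×(-4.76217)=-0.04070, 0.46154×(-0.77319)=-0.35686, 0.06838×(-2.68273)=-0.18343, 0.00855×(-4.76217)=-0.04070, 0.03419×(-3.37588)=-0.11541.
Sum = -1.53786, so H' = 1.538.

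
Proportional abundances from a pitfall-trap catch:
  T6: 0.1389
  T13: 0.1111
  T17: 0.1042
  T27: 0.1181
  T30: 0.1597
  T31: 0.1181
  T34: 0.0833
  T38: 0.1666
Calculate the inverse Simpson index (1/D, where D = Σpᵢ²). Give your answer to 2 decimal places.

7.66

D = 0.1389² + 0.1111² + 0.1042² + 0.1181² + 0.1597² + 0.1181² + 0.0833² + 0.1666² = 0.019293 + 0.012343 + 0.010858 + 0.013948 + 0.025504 + 0.013948 + 0.006939 + 0.027756 = 0.130588 (working shown to 6 dp, full precision carried).
So 1/D = 7.6577, i.e. 7.66 to 2 decimal places.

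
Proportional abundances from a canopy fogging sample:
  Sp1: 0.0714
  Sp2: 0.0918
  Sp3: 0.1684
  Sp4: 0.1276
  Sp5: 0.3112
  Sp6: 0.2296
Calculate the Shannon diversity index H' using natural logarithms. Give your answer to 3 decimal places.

Each pᵢ ln pᵢ term (working shown to 6 dp, full precision carried): 0.0714×(-2.639457)=-0.188457, 0.0918×(-2.388143)=-0.219232, 0.1684×(-1.781413)=-0.299990, 0.1276×(-2.058855)=-0.262710, 0.3112×(-1.167319)=-0.363270, 0.2296×(-1.471417)=-0.337837.
Sum = -1.671496, so H' = 1.671.

1.671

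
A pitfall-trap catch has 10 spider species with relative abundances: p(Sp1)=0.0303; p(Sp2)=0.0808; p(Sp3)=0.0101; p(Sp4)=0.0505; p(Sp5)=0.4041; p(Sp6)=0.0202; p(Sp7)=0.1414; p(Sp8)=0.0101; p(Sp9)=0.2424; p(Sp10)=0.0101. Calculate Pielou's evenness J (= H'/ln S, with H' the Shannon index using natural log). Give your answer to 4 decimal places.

0.7228

H' = −Σ pᵢ ln pᵢ = −((-0.105947) + (-0.203275) + (-0.046412) + (-0.150782) + (-0.366152) + (-0.078822) + (-0.276601) + (-0.046412) + (-0.343521) + (-0.046412)) = 1.664336 (working shown to 6 dp, full precision carried).
With S = 10 species, ln S = 2.302585, so J = 1.664336/2.302585 = 0.722812, i.e. 0.7228 to 4 decimal places.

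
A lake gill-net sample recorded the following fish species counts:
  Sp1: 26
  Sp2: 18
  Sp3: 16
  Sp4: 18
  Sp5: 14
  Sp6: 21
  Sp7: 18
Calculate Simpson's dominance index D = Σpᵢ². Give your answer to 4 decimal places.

0.1481

Total N = 26+18+16+18+14+21+18 = 131, so the proportions are 0.198473, 0.137405, 0.122137, 0.137405, 0.10687, 0.160305, 0.137405 (working shown to 6 dp, full precision carried).
D = 0.198473² + 0.137405² + 0.122137² + 0.137405² + 0.10687² + 0.160305² + 0.137405² = 0.039392 + 0.018880 + 0.014918 + 0.018880 + 0.011421 + 0.025698 + 0.018880 = 0.148068.
To 4 decimal places, D = 0.1481.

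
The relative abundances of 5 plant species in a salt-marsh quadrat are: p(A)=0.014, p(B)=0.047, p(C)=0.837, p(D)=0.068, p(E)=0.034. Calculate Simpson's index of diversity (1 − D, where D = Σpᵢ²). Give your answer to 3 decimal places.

0.291

D = 0.014² + 0.047² + 0.837² + 0.068² + 0.034² = 0.00020 + 0.00221 + 0.70057 + 0.00462 + 0.00116 = 0.70875 (working shown to 5 dp, full precision carried).
So 1 − D = 0.29125, i.e. 0.291 to 3 decimal places.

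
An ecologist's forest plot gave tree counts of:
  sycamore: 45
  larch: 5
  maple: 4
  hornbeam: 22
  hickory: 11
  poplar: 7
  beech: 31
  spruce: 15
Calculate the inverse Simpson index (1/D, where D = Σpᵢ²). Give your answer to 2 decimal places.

5.02

Total N = 45+5+4+22+11+7+31+15 = 140, so the proportions are 0.321429, 0.035714, 0.028571, 0.157143, 0.078571, 0.05, 0.221429, 0.107143 (working shown to 6 dp, full precision carried).
D = 0.321429² + 0.035714² + 0.028571² + 0.157143² + 0.078571² + 0.05² + 0.221429² + 0.107143² = 0.103316 + 0.001276 + 0.000816 + 0.024694 + 0.006173 + 0.002500 + 0.049031 + 0.011480 = 0.199286.
So 1/D = 5.0179, i.e. 5.02 to 2 decimal places.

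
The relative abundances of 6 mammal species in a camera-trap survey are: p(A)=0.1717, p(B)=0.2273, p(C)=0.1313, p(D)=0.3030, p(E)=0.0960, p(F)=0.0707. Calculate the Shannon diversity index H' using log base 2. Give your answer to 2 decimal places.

Each pᵢ log₂ pᵢ term (working shown to 4 dp, full precision carried): 0.1717×(-2.5420)=-0.4365, 0.2273×(-2.1373)=-0.4858, 0.1313×(-2.9291)=-0.3846, 0.303×(-1.7226)=-0.5220, 0.096×(-3.3808)=-0.3246, 0.0707×(-3.8221)=-0.2702.
Sum = -2.4236, so H' = 2.42.

2.42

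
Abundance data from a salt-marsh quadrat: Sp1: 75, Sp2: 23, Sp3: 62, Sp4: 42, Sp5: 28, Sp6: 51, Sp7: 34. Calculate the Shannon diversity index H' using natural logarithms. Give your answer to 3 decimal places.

Total N = 75+23+62+42+28+51+34 = 315, so the proportions are 0.2381, 0.07302, 0.19683, 0.13333, 0.08889, 0.1619, 0.10794 (working shown to 5 dp, full precision carried).
Each pᵢ ln pᵢ term: 0.2381×(-1.43508)=-0.34169, 0.07302×(-2.61708)=-0.19109, 0.19683×(-1.62544)=-0.31993, 0.13333×(-2.01490)=-0.26865, 0.08889×(-2.42037)=-0.21514, 0.1619×(-1.82075)=-0.29479, 0.10794×(-2.22621)=-0.24029.
Sum = -1.87158, so H' = 1.872.

1.872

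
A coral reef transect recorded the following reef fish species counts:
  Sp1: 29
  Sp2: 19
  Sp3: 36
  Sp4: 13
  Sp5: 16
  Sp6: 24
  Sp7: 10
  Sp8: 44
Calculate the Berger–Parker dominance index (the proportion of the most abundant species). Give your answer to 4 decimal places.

0.2304

Total N = 29+19+36+13+16+24+10+44 = 191, so the proportions are 0.151832, 0.099476, 0.188482, 0.068063, 0.08377, 0.125654, 0.052356, 0.230366 (working shown to 6 dp, full precision carried).
The largest proportion is 0.230366, i.e. d = 0.2304 to 4 decimal places.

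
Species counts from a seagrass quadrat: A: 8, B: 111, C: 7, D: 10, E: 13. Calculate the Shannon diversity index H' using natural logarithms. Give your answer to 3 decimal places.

Total N = 8+111+7+10+13 = 149, so the proportions are 0.05369, 0.74497, 0.04698, 0.06711, 0.08725 (working shown to 5 dp, full precision carried).
Each pᵢ ln pᵢ term: 0.05369×(-2.92450)=-0.15702, 0.74497×(-0.29442)=-0.21933, 0.04698×(-3.05804)=-0.14367, 0.06711×(-2.70136)=-0.18130, 0.08725×(-2.43900)=-0.21280.
Sum = -0.91411, so H' = 0.914.

0.914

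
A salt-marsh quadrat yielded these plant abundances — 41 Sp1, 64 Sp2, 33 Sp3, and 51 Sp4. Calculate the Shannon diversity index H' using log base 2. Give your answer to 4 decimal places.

Total N = 41+64+33+51 = 189, so the proportions are 0.216931, 0.338624, 0.174603, 0.269841 (working shown to 6 dp, full precision carried).
Each pᵢ log₂ pᵢ term: 0.216931×(-2.204690)=-0.478266, 0.338624×(-1.562242)=-0.529013, 0.174603×(-2.517848)=-0.439624, 0.269841×(-1.889817)=-0.509951.
Sum = -1.956854, so H' = 1.9569.

1.9569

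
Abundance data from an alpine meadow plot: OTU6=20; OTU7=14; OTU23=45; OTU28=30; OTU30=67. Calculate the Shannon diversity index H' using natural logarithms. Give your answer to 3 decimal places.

1.466

Total N = 20+14+45+30+67 = 176, so the proportions are 0.11364, 0.07955, 0.25568, 0.17045, 0.38068 (working shown to 5 dp, full precision carried).
Each pᵢ ln pᵢ term: 0.11364×(-2.17475)=-0.24713, 0.07955×(-2.53143)=-0.20136, 0.25568×(-1.36382)=-0.34870, 0.17045×(-1.76929)=-0.30158, 0.38068×(-0.96579)=-0.36766.
Sum = -1.46644, so H' = 1.466.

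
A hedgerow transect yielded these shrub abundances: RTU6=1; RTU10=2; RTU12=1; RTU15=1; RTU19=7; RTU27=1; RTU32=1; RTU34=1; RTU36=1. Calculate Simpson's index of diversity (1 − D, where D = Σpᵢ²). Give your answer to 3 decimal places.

Total N = 1+2+1+1+7+1+1+1+1 = 16, so the proportions are 0.0625, 0.125, 0.0625, 0.0625, 0.4375, 0.0625, 0.0625, 0.0625, 0.0625 (working shown to 5 dp, full precision carried).
D = 0.0625² + 0.125² + 0.0625² + 0.0625² + 0.4375² + 0.0625² + 0.0625² + 0.0625² + 0.0625² = 0.00391 + 0.01562 + 0.00391 + 0.00391 + 0.19141 + 0.00391 + 0.00391 + 0.00391 + 0.00391 = 0.23438.
So 1 − D = 0.76562, i.e. 0.766 to 3 decimal places.

0.766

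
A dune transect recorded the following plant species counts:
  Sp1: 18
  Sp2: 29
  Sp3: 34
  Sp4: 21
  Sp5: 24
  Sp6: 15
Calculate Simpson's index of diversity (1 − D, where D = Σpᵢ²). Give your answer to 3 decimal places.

Total N = 18+29+34+21+24+15 = 141, so the proportions are 0.12766, 0.20567, 0.24113, 0.14894, 0.17021, 0.10638 (working shown to 5 dp, full precision carried).
D = 0.12766² + 0.20567² + 0.24113² + 0.14894² + 0.17021² + 0.10638² = 0.01630 + 0.04230 + 0.05815 + 0.02218 + 0.02897 + 0.01132 = 0.17922.
So 1 − D = 0.82078, i.e. 0.821 to 3 decimal places.

0.821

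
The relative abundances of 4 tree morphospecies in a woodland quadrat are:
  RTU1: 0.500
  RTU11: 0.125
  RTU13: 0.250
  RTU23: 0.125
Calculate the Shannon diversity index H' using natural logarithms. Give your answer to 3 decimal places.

1.213

Each pᵢ ln pᵢ term (working shown to 5 dp, full precision carried): 0.5×(-0.69315)=-0.34657, 0.125×(-2.07944)=-0.25993, 0.25×(-1.38629)=-0.34657, 0.125×(-2.07944)=-0.25993.
Sum = -1.21301, so H' = 1.213.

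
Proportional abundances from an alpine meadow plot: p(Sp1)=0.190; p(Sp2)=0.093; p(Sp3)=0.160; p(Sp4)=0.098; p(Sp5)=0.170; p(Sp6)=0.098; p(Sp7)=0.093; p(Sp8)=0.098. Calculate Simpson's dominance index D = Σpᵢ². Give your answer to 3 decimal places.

D = 0.19² + 0.093² + 0.16² + 0.098² + 0.17² + 0.098² + 0.093² + 0.098² = 0.03610 + 0.00865 + 0.02560 + 0.00960 + 0.02890 + 0.00960 + 0.00865 + 0.00960 = 0.13671 (working shown to 5 dp, full precision carried).
To 3 decimal places, D = 0.137.

0.137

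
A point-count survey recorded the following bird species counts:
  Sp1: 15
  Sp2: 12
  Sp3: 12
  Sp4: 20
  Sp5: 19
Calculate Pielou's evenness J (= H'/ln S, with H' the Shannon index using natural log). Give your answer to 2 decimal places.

0.99

Total N = 15+12+12+20+19 = 78, so the proportions are 0.1923, 0.1538, 0.1538, 0.2564, 0.2436 (working shown to 4 dp, full precision carried).
H' = −Σ pᵢ ln pᵢ = −((-0.3170) + (-0.2880) + (-0.2880) + (-0.3490) + (-0.3440)) = 1.5860.
With S = 5 species, ln S = 1.6094, so J = 1.5860/1.6094 = 0.9854, i.e. 0.99 to 2 decimal places.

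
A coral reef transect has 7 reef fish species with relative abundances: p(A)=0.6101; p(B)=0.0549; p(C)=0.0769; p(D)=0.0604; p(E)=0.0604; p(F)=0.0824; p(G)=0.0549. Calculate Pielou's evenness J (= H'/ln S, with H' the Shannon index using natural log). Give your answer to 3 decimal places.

0.700

H' = −Σ pᵢ ln pᵢ = −((-0.30147) + (-0.15933) + (-0.19727) + (-0.16953) + (-0.16953) + (-0.20568) + (-0.15933)) = 1.36215 (working shown to 5 dp, full precision carried).
With S = 7 species, ln S = 1.94591, so J = 1.36215/1.94591 = 0.70000, i.e. 0.700 to 3 decimal places.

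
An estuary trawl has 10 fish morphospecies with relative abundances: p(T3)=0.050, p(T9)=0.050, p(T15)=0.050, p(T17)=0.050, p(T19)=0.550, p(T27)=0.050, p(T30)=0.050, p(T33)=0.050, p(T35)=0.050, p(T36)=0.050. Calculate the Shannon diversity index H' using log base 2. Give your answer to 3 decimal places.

Each pᵢ log₂ pᵢ term (working shown to 5 dp, full precision carried): 0.05×(-4.32193)=-0.21610, 0.05×(-4.32193)=-0.21610, 0.05×(-4.32193)=-0.21610, 0.05×(-4.32193)=-0.21610, 0.55×(-0.86250)=-0.47437, 0.05×(-4.32193)=-0.21610, 0.05×(-4.32193)=-0.21610, 0.05×(-4.32193)=-0.21610, 0.05×(-4.32193)=-0.21610, 0.05×(-4.32193)=-0.21610.
Sum = -2.41924, so H' = 2.419.

2.419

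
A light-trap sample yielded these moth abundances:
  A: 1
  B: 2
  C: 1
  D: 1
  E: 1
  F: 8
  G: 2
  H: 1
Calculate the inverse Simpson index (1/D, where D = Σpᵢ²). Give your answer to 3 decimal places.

3.753

Total N = 1+2+1+1+1+8+2+1 = 17, so the proportions are 0.0588235, 0.1176471, 0.0588235, 0.0588235, 0.0588235, 0.4705882, 0.1176471, 0.0588235 (working shown to 7 dp, full precision carried).
D = 0.0588235² + 0.1176471² + 0.0588235² + 0.0588235² + 0.0588235² + 0.4705882² + 0.1176471² + 0.0588235² = 0.0034602 + 0.0138408 + 0.0034602 + 0.0034602 + 0.0034602 + 0.2214533 + 0.0138408 + 0.0034602 = 0.2664360.
So 1/D = 3.75325, i.e. 3.753 to 3 decimal places.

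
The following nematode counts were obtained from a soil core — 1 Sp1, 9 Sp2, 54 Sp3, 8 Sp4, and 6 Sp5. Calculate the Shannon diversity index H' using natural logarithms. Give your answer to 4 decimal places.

0.9905

Total N = 1+9+54+8+6 = 78, so the proportions are 0.012821, 0.115385, 0.692308, 0.102564, 0.076923 (working shown to 6 dp, full precision carried).
Each pᵢ ln pᵢ term: 0.012821×(-4.356709)=-0.055855, 0.115385×(-2.159484)=-0.249171, 0.692308×(-0.367725)=-0.254579, 0.102564×(-2.277267)=-0.233566, 0.076923×(-2.564949)=-0.197304.
Sum = -0.990475, so H' = 0.9905.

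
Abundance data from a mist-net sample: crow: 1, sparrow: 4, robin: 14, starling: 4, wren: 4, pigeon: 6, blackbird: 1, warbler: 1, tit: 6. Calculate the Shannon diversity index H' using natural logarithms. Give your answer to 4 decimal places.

1.8823

Total N = 1+4+14+4+4+6+1+1+6 = 41, so the proportions are 0.02439, 0.097561, 0.341463, 0.097561, 0.097561, 0.146341, 0.02439, 0.02439, 0.146341 (working shown to 6 dp, full precision carried).
Each pᵢ ln pᵢ term: 0.02439×(-3.713572)=-0.090575, 0.097561×(-2.327278)=-0.227051, 0.341463×(-1.074515)=-0.366907, 0.097561×(-2.327278)=-0.227051, 0.097561×(-2.327278)=-0.227051, 0.146341×(-1.921813)=-0.281241, 0.02439×(-3.713572)=-0.090575, 0.02439×(-3.713572)=-0.090575, 0.146341×(-1.921813)=-0.281241.
Sum = -1.882268, so H' = 1.8823.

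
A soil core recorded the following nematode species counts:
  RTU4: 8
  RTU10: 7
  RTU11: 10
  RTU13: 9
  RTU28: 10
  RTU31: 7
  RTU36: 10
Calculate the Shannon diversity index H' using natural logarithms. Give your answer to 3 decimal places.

1.935

Total N = 8+7+10+9+10+7+10 = 61, so the proportions are 0.13115, 0.11475, 0.16393, 0.14754, 0.16393, 0.11475, 0.16393 (working shown to 5 dp, full precision carried).
Each pᵢ ln pᵢ term: 0.13115×(-2.03143)=-0.26642, 0.11475×(-2.16496)=-0.24844, 0.16393×(-1.80829)=-0.29644, 0.14754×(-1.91365)=-0.28234, 0.16393×(-1.80829)=-0.29644, 0.11475×(-2.16496)=-0.24844, 0.16393×(-1.80829)=-0.29644.
Sum = -1.93496, so H' = 1.935.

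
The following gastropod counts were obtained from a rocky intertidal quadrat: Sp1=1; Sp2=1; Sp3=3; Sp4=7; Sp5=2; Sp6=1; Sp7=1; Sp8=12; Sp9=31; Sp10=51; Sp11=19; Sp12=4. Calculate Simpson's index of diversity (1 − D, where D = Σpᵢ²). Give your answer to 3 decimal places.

Total N = 1+1+3+7+2+1+1+12+31+51+19+4 = 133, so the proportions are 0.00752, 0.00752, 0.02256, 0.05263, 0.01504, 0.00752, 0.00752, 0.09023, 0.23308, 0.38346, 0.14286, 0.03008 (working shown to 5 dp, full precision carried).
D = 0.00752² + 0.00752² + 0.02256² + 0.05263² + 0.01504² + 0.00752² + 0.00752² + 0.09023² + 0.23308² + 0.38346² + 0.14286² + 0.03008² = 0.00006 + 0.00006 + 0.00051 + 0.00277 + 0.00023 + 0.00006 + 0.00006 + 0.00814 + 0.05433 + 0.14704 + 0.02041 + 0.00090 = 0.23455.
So 1 − D = 0.76545, i.e. 0.765 to 3 decimal places.

0.765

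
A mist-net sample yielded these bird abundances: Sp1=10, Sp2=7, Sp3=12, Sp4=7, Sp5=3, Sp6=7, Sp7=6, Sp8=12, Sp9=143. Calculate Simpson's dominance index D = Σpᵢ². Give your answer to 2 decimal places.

Total N = 10+7+12+7+3+7+6+12+143 = 207, so the proportions are 0.0483, 0.0338, 0.058, 0.0338, 0.0145, 0.0338, 0.029, 0.058, 0.6908 (working shown to 4 dp, full precision carried).
D = 0.0483² + 0.0338² + 0.058² + 0.0338² + 0.0145² + 0.0338² + 0.029² + 0.058² + 0.6908² = 0.0023 + 0.0011 + 0.0034 + 0.0011 + 0.0002 + 0.0011 + 0.0008 + 0.0034 + 0.4772 = 0.4908.
To 2 decimal places, D = 0.49.

0.49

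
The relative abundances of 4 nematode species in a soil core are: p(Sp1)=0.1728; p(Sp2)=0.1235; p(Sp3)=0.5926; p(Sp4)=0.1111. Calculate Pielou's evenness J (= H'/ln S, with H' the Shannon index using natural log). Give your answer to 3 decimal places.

0.805

H' = −Σ pᵢ ln pᵢ = −((-0.30337) + (-0.25830) + (-0.31007) + (-0.24412)) = 1.11587 (working shown to 5 dp, full precision carried).
With S = 4 species, ln S = 1.38629, so J = 1.11587/1.38629 = 0.80493, i.e. 0.805 to 3 decimal places.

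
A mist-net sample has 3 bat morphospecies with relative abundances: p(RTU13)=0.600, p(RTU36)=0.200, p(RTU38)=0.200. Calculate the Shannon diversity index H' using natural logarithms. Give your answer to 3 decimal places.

Each pᵢ ln pᵢ term (working shown to 5 dp, full precision carried): 0.6×(-0.51083)=-0.30650, 0.2×(-1.60944)=-0.32189, 0.2×(-1.60944)=-0.32189.
Sum = -0.95027, so H' = 0.950.

0.950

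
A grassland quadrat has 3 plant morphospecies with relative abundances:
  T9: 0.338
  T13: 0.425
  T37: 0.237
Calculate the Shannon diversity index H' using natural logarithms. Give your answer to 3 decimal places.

1.071

Each pᵢ ln pᵢ term (working shown to 6 dp, full precision carried): 0.338×(-1.084709)=-0.366632, 0.425×(-0.855666)=-0.363658, 0.237×(-1.439695)=-0.341208.
Sum = -1.071498, so H' = 1.071.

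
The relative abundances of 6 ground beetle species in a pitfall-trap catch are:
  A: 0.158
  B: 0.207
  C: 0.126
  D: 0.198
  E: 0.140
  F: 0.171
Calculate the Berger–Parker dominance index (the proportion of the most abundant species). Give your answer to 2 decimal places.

The largest proportion is 0.207, i.e. d = 0.21 to 2 decimal places.

0.21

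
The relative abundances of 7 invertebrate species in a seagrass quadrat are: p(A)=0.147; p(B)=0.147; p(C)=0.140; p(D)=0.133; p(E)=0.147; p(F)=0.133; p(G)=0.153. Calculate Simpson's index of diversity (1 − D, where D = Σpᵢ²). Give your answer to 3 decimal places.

0.857

D = 0.147² + 0.147² + 0.14² + 0.133² + 0.147² + 0.133² + 0.153² = 0.02161 + 0.02161 + 0.01960 + 0.01769 + 0.02161 + 0.01769 + 0.02341 = 0.14321 (working shown to 5 dp, full precision carried).
So 1 − D = 0.85679, i.e. 0.857 to 3 decimal places.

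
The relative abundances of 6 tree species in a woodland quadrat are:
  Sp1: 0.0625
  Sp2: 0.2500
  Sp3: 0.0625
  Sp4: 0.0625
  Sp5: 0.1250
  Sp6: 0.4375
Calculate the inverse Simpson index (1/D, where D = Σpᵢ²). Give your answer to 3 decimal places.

D = 0.0625² + 0.25² + 0.0625² + 0.0625² + 0.125² + 0.4375² = 0.0039062 + 0.0625000 + 0.0039062 + 0.0039062 + 0.0156250 + 0.1914062 = 0.2812500 (working shown to 7 dp, full precision carried).
So 1/D = 3.55556, i.e. 3.556 to 3 decimal places.

3.556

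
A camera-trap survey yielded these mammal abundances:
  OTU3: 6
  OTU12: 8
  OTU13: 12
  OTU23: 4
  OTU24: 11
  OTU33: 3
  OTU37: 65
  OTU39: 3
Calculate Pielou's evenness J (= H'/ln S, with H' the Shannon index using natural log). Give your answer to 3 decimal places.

Total N = 6+8+12+4+11+3+65+3 = 112, so the proportions are 0.05357, 0.07143, 0.10714, 0.03571, 0.09821, 0.02679, 0.58036, 0.02679 (working shown to 5 dp, full precision carried).
H' = −Σ pᵢ ln pᵢ = −((-0.15679) + (-0.18850) + (-0.23931) + (-0.11901) + (-0.22792) + (-0.09696) + (-0.31578) + (-0.09696)) = 1.44123.
With S = 8 species, ln S = 2.07944, so J = 1.44123/2.07944 = 0.69309, i.e. 0.693 to 3 decimal places.

0.693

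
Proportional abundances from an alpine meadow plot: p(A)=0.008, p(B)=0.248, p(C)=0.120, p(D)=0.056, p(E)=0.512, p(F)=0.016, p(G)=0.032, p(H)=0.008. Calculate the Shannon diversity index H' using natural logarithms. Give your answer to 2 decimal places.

Each pᵢ ln pᵢ term (working shown to 4 dp, full precision carried): 0.008×(-4.8283)=-0.0386, 0.248×(-1.3943)=-0.3458, 0.12×(-2.1203)=-0.2544, 0.056×(-2.8824)=-0.1614, 0.512×(-0.6694)=-0.3427, 0.016×(-4.1352)=-0.0662, 0.032×(-3.4420)=-0.1101, 0.008×(-4.8283)=-0.0386.
Sum = -1.3579, so H' = 1.36.

1.36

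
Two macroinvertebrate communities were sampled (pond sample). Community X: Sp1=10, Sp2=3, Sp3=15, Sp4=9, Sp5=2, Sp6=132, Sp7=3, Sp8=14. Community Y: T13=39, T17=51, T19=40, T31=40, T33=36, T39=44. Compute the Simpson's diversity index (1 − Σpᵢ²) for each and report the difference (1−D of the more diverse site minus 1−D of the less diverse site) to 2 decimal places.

Community X: N=188, proportions 0.053191, 0.015957, 0.079787, 0.047872, 0.010638, 0.702128, 0.015957, 0.074468, giving 1−D = 0.489362 (working shown to 6 dp, full precision carried).
Community Y: N=250, proportions 0.156, 0.204, 0.16, 0.16, 0.144, 0.176, giving 1−D = 0.831136.
Difference = |0.489362 − 0.831136| = 0.341774, i.e. 0.34 to 2 decimal places.

0.34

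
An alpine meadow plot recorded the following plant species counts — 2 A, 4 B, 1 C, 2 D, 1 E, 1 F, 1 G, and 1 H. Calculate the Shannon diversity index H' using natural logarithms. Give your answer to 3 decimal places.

Total N = 2+4+1+2+1+1+1+1 = 13, so the proportions are 0.15385, 0.30769, 0.07692, 0.15385, 0.07692, 0.07692, 0.07692, 0.07692 (working shown to 5 dp, full precision carried).
Each pᵢ ln pᵢ term: 0.15385×(-1.87180)=-0.28797, 0.30769×(-1.17865)=-0.36266, 0.07692×(-2.56495)=-0.19730, 0.15385×(-1.87180)=-0.28797, 0.07692×(-2.56495)=-0.19730, 0.07692×(-2.56495)=-0.19730, 0.07692×(-2.56495)=-0.19730, 0.07692×(-2.56495)=-0.19730.
Sum = -1.92512, so H' = 1.925.

1.925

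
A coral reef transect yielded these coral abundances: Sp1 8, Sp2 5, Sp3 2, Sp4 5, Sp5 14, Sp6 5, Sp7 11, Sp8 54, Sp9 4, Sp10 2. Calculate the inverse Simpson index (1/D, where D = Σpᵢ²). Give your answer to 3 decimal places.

Total N = 8+5+2+5+14+5+11+54+4+2 = 110, so the proportions are 0.0727273, 0.0454545, 0.0181818, 0.0454545, 0.1272727, 0.0454545, 0.1, 0.4909091, 0.0363636, 0.0181818 (working shown to 7 dp, full precision carried).
D = 0.0727273² + 0.0454545² + 0.0181818² + 0.0454545² + 0.1272727² + 0.0454545² + 0.1² + 0.4909091² + 0.0363636² + 0.0181818² = 0.0052893 + 0.0020661 + 0.0003306 + 0.0020661 + 0.0161983 + 0.0020661 + 0.0100000 + 0.2409917 + 0.0013223 + 0.0003306 = 0.2806612.
So 1/D = 3.56302, i.e. 3.563 to 3 decimal places.

3.563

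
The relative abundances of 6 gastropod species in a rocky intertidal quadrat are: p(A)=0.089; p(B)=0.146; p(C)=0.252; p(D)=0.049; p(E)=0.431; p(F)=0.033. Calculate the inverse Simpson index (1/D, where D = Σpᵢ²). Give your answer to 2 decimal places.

D = 0.089² + 0.146² + 0.252² + 0.049² + 0.431² + 0.033² = 0.007921 + 0.021316 + 0.063504 + 0.002401 + 0.185761 + 0.001089 = 0.281992 (working shown to 6 dp, full precision carried).
So 1/D = 3.5462, i.e. 3.55 to 2 decimal places.

3.55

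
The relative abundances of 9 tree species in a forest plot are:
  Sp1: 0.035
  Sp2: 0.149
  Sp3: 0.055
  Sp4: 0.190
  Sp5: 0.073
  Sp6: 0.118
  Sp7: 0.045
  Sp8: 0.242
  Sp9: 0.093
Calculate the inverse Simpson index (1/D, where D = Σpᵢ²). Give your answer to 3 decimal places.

D = 0.035² + 0.149² + 0.055² + 0.19² + 0.073² + 0.118² + 0.045² + 0.242² + 0.093² = 0.0012250 + 0.0222010 + 0.0030250 + 0.0361000 + 0.0053290 + 0.0139240 + 0.0020250 + 0.0585640 + 0.0086490 = 0.1510420 (working shown to 7 dp, full precision carried).
So 1/D = 6.62068, i.e. 6.621 to 3 decimal places.

6.621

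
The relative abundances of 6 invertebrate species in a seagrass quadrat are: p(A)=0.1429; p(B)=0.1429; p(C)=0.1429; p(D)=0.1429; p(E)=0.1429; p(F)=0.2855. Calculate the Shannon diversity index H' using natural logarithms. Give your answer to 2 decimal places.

Each pᵢ ln pᵢ term (working shown to 4 dp, full precision carried): 0.1429×(-1.9456)=-0.2780, 0.1429×(-1.9456)=-0.2780, 0.1429×(-1.9456)=-0.2780, 0.1429×(-1.9456)=-0.2780, 0.1429×(-1.9456)=-0.2780, 0.2855×(-1.2535)=-0.3579.
Sum = -1.7480, so H' = 1.75.

1.75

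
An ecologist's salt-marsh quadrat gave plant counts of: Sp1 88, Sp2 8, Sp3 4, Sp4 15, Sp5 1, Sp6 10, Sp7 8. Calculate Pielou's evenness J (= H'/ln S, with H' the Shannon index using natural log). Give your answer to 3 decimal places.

0.613

Total N = 88+8+4+15+1+10+8 = 134, so the proportions are 0.65672, 0.0597, 0.02985, 0.11194, 0.00746, 0.07463, 0.0597 (working shown to 5 dp, full precision carried).
H' = −Σ pᵢ ln pᵢ = −((-0.27615) + (-0.16826) + (-0.10482) + (-0.24513) + (-0.03655) + (-0.19368) + (-0.16826)) = 1.19285.
With S = 7 species, ln S = 1.94591, so J = 1.19285/1.94591 = 0.61300, i.e. 0.613 to 3 decimal places.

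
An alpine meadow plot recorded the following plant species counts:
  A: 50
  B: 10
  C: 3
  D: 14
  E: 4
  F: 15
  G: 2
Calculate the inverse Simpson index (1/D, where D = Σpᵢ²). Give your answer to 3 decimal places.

3.149

Total N = 50+10+3+14+4+15+2 = 98, so the proportions are 0.510204, 0.102041, 0.030612, 0.142857, 0.040816, 0.153061, 0.020408 (working shown to 6 dp, full precision carried).
D = 0.510204² + 0.102041² + 0.030612² + 0.142857² + 0.040816² + 0.153061² + 0.020408² = 0.260308 + 0.010412 + 0.000937 + 0.020408 + 0.001666 + 0.023428 + 0.000416 = 0.317576.
So 1/D = 3.14885, i.e. 3.149 to 3 decimal places.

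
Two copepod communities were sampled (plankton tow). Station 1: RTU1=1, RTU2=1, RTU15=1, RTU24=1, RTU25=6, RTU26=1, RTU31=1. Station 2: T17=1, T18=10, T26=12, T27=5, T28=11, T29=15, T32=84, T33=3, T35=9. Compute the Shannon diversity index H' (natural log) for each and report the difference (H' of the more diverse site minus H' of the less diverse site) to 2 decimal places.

Station 1: N=12, proportions 0.08333, 0.08333, 0.08333, 0.08333, 0.5, 0.08333, 0.08333, giving H' = 1.58903 (working shown to 5 dp, full precision carried).
Station 2: N=150, proportions 0.00667, 0.06667, 0.08, 0.03333, 0.07333, 0.1, 0.56, 0.02, 0.06, giving H' = 1.52298.
Difference = |1.58903 − 1.52298| = 0.06605, i.e. 0.07 to 2 decimal places.

0.07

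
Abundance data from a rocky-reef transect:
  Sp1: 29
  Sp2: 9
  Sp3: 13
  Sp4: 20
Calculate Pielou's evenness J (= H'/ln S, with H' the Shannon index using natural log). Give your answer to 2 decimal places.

Total N = 29+9+13+20 = 71, so the proportions are 0.4085, 0.1268, 0.1831, 0.2817 (working shown to 4 dp, full precision carried).
H' = −Σ pᵢ ln pᵢ = −((-0.3657) + (-0.2618) + (-0.3109) + (-0.3569)) = 1.2953.
With S = 4 species, ln S = 1.3863, so J = 1.2953/1.3863 = 0.9343, i.e. 0.93 to 2 decimal places.

0.93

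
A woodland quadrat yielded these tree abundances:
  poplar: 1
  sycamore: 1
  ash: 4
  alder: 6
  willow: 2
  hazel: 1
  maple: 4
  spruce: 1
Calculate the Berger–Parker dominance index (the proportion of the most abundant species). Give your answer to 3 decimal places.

0.300

Total N = 1+1+4+6+2+1+4+1 = 20, so the proportions are 0.05, 0.05, 0.2, 0.3, 0.1, 0.05, 0.2, 0.05 (working shown to 5 dp, full precision carried).
The largest proportion is 0.3, i.e. d = 0.300 to 3 decimal places.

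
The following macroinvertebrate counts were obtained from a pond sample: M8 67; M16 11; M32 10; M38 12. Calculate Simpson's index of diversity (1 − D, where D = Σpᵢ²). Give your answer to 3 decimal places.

Total N = 67+11+10+12 = 100, so the proportions are 0.67, 0.11, 0.1, 0.12 (working shown to 5 dp, full precision carried).
D = 0.67² + 0.11² + 0.1² + 0.12² = 0.44890 + 0.01210 + 0.01000 + 0.01440 = 0.48540.
So 1 − D = 0.51460, i.e. 0.515 to 3 decimal places.

0.515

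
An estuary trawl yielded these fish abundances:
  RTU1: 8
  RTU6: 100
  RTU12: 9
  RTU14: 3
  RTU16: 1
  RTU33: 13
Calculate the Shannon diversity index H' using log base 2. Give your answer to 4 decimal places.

1.3215

Total N = 8+100+9+3+1+13 = 134, so the proportions are 0.059701, 0.746269, 0.067164, 0.022388, 0.007463, 0.097015 (working shown to 6 dp, full precision carried).
Each pᵢ log₂ pᵢ term: 0.059701×(-4.066089)=-0.242752, 0.746269×(-0.422233)=-0.315099, 0.067164×(-3.896164)=-0.261683, 0.022388×(-5.481127)=-0.122712, 0.007463×(-7.066089)=-0.052732, 0.097015×(-3.365649)=-0.326518.
Sum = -1.321496, so H' = 1.3215.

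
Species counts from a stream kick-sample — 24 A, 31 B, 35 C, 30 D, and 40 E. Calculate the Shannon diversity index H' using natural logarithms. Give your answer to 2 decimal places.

1.60

Total N = 24+31+35+30+40 = 160, so the proportions are 0.15, 0.1938, 0.2188, 0.1875, 0.25 (working shown to 4 dp, full precision carried).
Each pᵢ ln pᵢ term: 0.15×(-1.8971)=-0.2846, 0.1938×(-1.6412)=-0.3180, 0.2188×(-1.5198)=-0.3325, 0.1875×(-1.6740)=-0.3139, 0.25×(-1.3863)=-0.3466.
Sum = -1.5955, so H' = 1.60.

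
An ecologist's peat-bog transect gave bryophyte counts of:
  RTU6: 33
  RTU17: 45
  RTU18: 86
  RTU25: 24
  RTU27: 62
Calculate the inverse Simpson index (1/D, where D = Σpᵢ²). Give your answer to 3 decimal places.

4.186

Total N = 33+45+86+24+62 = 250, so the proportions are 0.132, 0.18, 0.344, 0.096, 0.248 (working shown to 7 dp, full precision carried).
D = 0.132² + 0.18² + 0.344² + 0.096² + 0.248² = 0.0174240 + 0.0324000 + 0.1183360 + 0.0092160 + 0.0615040 = 0.2388800.
So 1/D = 4.18620, i.e. 4.186 to 3 decimal places.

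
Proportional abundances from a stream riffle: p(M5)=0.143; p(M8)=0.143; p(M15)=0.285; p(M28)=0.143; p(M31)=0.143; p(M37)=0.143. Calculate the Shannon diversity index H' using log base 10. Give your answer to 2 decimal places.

Each pᵢ log₁₀ pᵢ term (working shown to 4 dp, full precision carried): 0.143×(-0.8447)=-0.1208, 0.143×(-0.8447)=-0.1208, 0.285×(-0.5452)=-0.1554, 0.143×(-0.8447)=-0.1208, 0.143×(-0.8447)=-0.1208, 0.143×(-0.8447)=-0.1208.
Sum = -0.7593, so H' = 0.76.

0.76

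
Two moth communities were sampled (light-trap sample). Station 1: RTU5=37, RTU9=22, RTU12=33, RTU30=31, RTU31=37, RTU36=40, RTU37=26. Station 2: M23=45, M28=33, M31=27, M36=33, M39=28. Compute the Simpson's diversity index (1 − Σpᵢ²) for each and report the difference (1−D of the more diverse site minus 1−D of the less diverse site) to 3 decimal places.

0.060

Station 1: N=226, proportions 0.16372, 0.09735, 0.14602, 0.13717, 0.16372, 0.17699, 0.11504, giving 1−D = 0.85222 (working shown to 5 dp, full precision carried).
Station 2: N=166, proportions 0.27108, 0.1988, 0.16265, 0.1988, 0.16867, giving 1−D = 0.79257.
Difference = |0.85222 − 0.79257| = 0.05965, i.e. 0.060 to 3 decimal places.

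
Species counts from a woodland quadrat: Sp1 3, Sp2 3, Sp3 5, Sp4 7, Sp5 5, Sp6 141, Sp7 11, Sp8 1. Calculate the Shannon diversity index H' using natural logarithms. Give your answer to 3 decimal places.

0.850

Total N = 3+3+5+7+5+141+11+1 = 176, so the proportions are 0.01705, 0.01705, 0.02841, 0.03977, 0.02841, 0.80114, 0.0625, 0.00568 (working shown to 5 dp, full precision carried).
Each pᵢ ln pᵢ term: 0.01705×(-4.07187)=-0.06941, 0.01705×(-4.07187)=-0.06941, 0.02841×(-3.56105)=-0.10117, 0.03977×(-3.22457)=-0.12825, 0.02841×(-3.56105)=-0.10117, 0.80114×(-0.22172)=-0.17763, 0.0625×(-2.77259)=-0.17329, 0.00568×(-5.17048)=-0.02938.
Sum = -0.84969, so H' = 0.850.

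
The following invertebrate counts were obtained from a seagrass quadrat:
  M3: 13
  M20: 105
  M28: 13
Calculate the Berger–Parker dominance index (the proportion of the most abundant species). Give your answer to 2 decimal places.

0.80

Total N = 13+105+13 = 131, so the proportions are 0.0992, 0.8015, 0.0992 (working shown to 4 dp, full precision carried).
The largest proportion is 0.8015, i.e. d = 0.80 to 2 decimal places.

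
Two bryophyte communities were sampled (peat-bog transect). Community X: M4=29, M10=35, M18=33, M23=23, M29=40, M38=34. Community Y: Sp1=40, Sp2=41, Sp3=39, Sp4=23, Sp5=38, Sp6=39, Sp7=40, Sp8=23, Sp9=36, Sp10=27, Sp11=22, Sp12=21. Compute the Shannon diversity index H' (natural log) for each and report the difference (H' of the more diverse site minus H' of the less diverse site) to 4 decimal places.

0.6753

Community X: N=194, proportions 0.1494845, 0.1804124, 0.1701031, 0.1185567, 0.2061856, 0.1752577, giving H' = 1.7779545 (working shown to 7 dp, full precision carried).
Community Y: N=389, proportions 0.1028278, 0.1053985, 0.1002571, 0.059126, 0.0976864, 0.1002571, 0.1028278, 0.059126, 0.092545, 0.0694087, 0.0565553, 0.0539846, giving H' = 2.4532508.
Difference = |1.7779545 − 2.4532508| = 0.6752963, i.e. 0.6753 to 4 decimal places.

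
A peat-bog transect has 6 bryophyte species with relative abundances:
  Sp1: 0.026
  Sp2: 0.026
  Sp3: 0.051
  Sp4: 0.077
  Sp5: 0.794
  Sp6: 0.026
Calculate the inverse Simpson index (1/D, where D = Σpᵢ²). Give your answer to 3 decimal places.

D = 0.026² + 0.026² + 0.051² + 0.077² + 0.794² + 0.026² = 0.000676 + 0.000676 + 0.002601 + 0.005929 + 0.630436 + 0.000676 = 0.640994 (working shown to 6 dp, full precision carried).
So 1/D = 1.56008, i.e. 1.560 to 3 decimal places.

1.560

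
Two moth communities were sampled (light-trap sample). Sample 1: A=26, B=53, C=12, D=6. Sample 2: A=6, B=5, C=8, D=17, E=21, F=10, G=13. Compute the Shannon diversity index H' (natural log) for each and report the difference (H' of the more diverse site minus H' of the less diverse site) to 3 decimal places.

0.719

Sample 1: N=97, proportions 0.26804, 0.54639, 0.12371, 0.06186, giving H' = 1.11383 (working shown to 5 dp, full precision carried).
Sample 2: N=80, proportions 0.075, 0.0625, 0.1, 0.2125, 0.2625, 0.125, 0.1625, giving H' = 1.83324.
Difference = |1.11383 − 1.83324| = 0.71941, i.e. 0.719 to 3 decimal places.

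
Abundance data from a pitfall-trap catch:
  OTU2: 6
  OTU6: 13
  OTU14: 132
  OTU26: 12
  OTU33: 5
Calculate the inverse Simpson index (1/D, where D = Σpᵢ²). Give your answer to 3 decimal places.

Total N = 6+13+132+12+5 = 168, so the proportions are 0.035714, 0.077381, 0.785714, 0.071429, 0.029762 (working shown to 6 dp, full precision carried).
D = 0.035714² + 0.077381² + 0.785714² + 0.071429² + 0.029762² = 0.001276 + 0.005988 + 0.617347 + 0.005102 + 0.000886 = 0.630598.
So 1/D = 1.58580, i.e. 1.586 to 3 decimal places.

1.586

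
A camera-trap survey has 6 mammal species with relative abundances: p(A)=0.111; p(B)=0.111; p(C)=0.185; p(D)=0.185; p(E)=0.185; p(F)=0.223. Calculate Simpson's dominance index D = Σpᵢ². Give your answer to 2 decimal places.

D = 0.111² + 0.111² + 0.185² + 0.185² + 0.185² + 0.223² = 0.0123 + 0.0123 + 0.0342 + 0.0342 + 0.0342 + 0.0497 = 0.1770 (working shown to 4 dp, full precision carried).
To 2 decimal places, D = 0.18.

0.18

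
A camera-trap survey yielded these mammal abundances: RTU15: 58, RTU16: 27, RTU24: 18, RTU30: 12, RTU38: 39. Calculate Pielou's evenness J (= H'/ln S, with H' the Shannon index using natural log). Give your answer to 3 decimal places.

Total N = 58+27+18+12+39 = 154, so the proportions are 0.37662, 0.17532, 0.11688, 0.07792, 0.25325 (working shown to 5 dp, full precision carried).
H' = −Σ pᵢ ln pᵢ = −((-0.36778) + (-0.30526) + (-0.25090) + (-0.19886) + (-0.34781)) = 1.47060.
With S = 5 species, ln S = 1.60944, so J = 1.47060/1.60944 = 0.91374, i.e. 0.914 to 3 decimal places.

0.914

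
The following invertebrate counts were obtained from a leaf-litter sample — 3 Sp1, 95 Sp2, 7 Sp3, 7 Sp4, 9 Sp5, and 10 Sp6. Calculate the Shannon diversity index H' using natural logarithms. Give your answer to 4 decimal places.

1.0129

Total N = 3+95+7+7+9+10 = 131, so the proportions are 0.022901, 0.725191, 0.053435, 0.053435, 0.068702, 0.076336 (working shown to 6 dp, full precision carried).
Each pᵢ ln pᵢ term: 0.022901×(-3.776585)=-0.086487, 0.725191×(-0.321320)=-0.233019, 0.053435×(-2.929287)=-0.156527, 0.053435×(-2.929287)=-0.156527, 0.068702×(-2.677973)=-0.183983, 0.076336×(-2.572612)=-0.196383.
Sum = -1.012924, so H' = 1.0129.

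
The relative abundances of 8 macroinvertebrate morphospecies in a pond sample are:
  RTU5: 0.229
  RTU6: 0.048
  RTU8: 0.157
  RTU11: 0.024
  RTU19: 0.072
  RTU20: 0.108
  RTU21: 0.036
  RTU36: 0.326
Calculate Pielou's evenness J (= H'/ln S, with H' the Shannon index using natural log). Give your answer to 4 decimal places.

0.8552

H' = −Σ pᵢ ln pᵢ = −((-0.337554) + (-0.145755) + (-0.290687) + (-0.089513) + (-0.189438) + (-0.240367) + (-0.119673) + (-0.365400)) = 1.778386 (working shown to 6 dp, full precision carried).
With S = 8 species, ln S = 2.079442, so J = 1.778386/2.079442 = 0.855223, i.e. 0.8552 to 4 decimal places.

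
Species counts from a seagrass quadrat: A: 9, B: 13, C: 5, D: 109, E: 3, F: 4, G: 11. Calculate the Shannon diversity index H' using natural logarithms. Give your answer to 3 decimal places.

1.091

Total N = 9+13+5+109+3+4+11 = 154, so the proportions are 0.05844, 0.08442, 0.03247, 0.70779, 0.01948, 0.02597, 0.07143 (working shown to 5 dp, full precision carried).
Each pᵢ ln pᵢ term: 0.05844×(-2.83973)=-0.16596, 0.08442×(-2.47200)=-0.20868, 0.03247×(-3.42751)=-0.11128, 0.70779×(-0.34560)=-0.24462, 0.01948×(-3.93834)=-0.07672, 0.02597×(-3.65066)=-0.09482, 0.07143×(-2.63906)=-0.18850.
Sum = -1.09058, so H' = 1.091.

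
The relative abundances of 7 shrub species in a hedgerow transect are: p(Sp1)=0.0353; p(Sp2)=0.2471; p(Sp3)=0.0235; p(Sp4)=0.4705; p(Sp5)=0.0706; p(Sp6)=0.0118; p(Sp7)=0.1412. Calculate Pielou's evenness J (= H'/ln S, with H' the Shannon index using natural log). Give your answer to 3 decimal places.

H' = −Σ pᵢ ln pᵢ = −((-0.11804) + (-0.34544) + (-0.08814) + (-0.35474) + (-0.18714) + (-0.05239) + (-0.27641)) = 1.42229 (working shown to 5 dp, full precision carried).
With S = 7 species, ln S = 1.94591, so J = 1.42229/1.94591 = 0.73091, i.e. 0.731 to 3 decimal places.

0.731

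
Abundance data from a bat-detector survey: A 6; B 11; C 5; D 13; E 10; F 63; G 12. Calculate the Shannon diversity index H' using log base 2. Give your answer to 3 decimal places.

Total N = 6+11+5+13+10+63+12 = 120, so the proportions are 0.05, 0.09167, 0.04167, 0.10833, 0.08333, 0.525, 0.1 (working shown to 5 dp, full precision carried).
Each pᵢ log₂ pᵢ term: 0.05×(-4.32193)=-0.21610, 0.09167×(-3.44746)=-0.31602, 0.04167×(-4.58496)=-0.19104, 0.10833×(-3.20645)=-0.34737, 0.08333×(-3.58496)=-0.29875, 0.525×(-0.92961)=-0.48805, 0.1×(-3.32193)=-0.33219.
Sum = -2.18950, so H' = 2.190.

2.190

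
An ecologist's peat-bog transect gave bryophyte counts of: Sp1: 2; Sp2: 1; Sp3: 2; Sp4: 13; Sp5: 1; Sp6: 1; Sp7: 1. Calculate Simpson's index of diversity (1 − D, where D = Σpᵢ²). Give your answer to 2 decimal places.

Total N = 2+1+2+13+1+1+1 = 21, so the proportions are 0.0952, 0.0476, 0.0952, 0.619, 0.0476, 0.0476, 0.0476 (working shown to 4 dp, full precision carried).
D = 0.0952² + 0.0476² + 0.0952² + 0.619² + 0.0476² + 0.0476² + 0.0476² = 0.0091 + 0.0023 + 0.0091 + 0.3832 + 0.0023 + 0.0023 + 0.0023 = 0.4104.
So 1 − D = 0.5896, i.e. 0.59 to 2 decimal places.

0.59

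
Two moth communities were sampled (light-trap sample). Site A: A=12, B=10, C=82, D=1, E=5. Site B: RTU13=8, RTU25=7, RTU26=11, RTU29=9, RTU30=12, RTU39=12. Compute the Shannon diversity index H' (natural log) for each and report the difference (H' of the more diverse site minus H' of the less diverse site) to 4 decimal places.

Site A: N=110, proportions 0.109091, 0.090909, 0.745455, 0.009091, 0.045455, giving H' = 0.861909 (working shown to 6 dp, full precision carried).
Site B: N=59, proportions 0.135593, 0.118644, 0.186441, 0.152542, 0.20339, 0.20339, giving H' = 1.771664.
Difference = |0.861909 − 1.771664| = 0.909755, i.e. 0.9098 to 4 decimal places.

0.9098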